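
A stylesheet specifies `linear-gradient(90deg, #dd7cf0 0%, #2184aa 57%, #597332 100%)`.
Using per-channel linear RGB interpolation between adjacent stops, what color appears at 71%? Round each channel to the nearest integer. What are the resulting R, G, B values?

(51, 126, 131)

71% lies between the 57% and 100% stops, so the local fraction is t = (71 − 57)/(100 − 57) = 14/43 ≈ 0.3256.
#2184aa → (33, 132, 170); #597332 → (89, 115, 50).
R = 33 + 0.3256 × (89 − 33) = 51.234 → 51
G = 132 + 0.3256 × (115 − 132) = 126.465 → 126
B = 170 + 0.3256 × (50 − 170) = 130.928 → 131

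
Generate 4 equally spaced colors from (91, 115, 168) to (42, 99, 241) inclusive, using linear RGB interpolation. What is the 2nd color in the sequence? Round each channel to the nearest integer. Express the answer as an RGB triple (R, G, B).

With 4 swatches and endpoints inclusive, swatch 2 sits at t = (2 − 1)/(4 − 1) = 1/3 ≈ 0.3333.
R = 91 + 0.3333 × (42 − 91) = 74.668 → 75
G = 115 + 0.3333 × (99 − 115) = 109.667 → 110
B = 168 + 0.3333 × (241 − 168) = 192.331 → 192

(75, 110, 192)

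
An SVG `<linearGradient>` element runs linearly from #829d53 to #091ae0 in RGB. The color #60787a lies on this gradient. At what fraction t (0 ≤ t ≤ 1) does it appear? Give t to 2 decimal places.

Invert the lerp on the B channel (largest span, 141): t = (122 − 83) / (224 − 83) = 39/141 = 0.2766.
Check on R: (96 − 130)/(9 − 130) = 0.281 ✓

0.28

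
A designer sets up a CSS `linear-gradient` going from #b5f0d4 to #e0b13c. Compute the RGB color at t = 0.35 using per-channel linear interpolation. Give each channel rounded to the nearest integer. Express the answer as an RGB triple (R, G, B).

#b5f0d4 → (181, 240, 212); #e0b13c → (224, 177, 60).
R = 181 + 0.35 × (224 − 181) = 181 + 0.35 × 43 = 196.05 → 196
G = 240 + 0.35 × (177 − 240) = 240 + 0.35 × -63 = 217.95 → 218
B = 212 + 0.35 × (60 − 212) = 212 + 0.35 × -152 = 158.8 → 159
So the blended color is (196, 218, 159), about #c4da9f.

(196, 218, 159)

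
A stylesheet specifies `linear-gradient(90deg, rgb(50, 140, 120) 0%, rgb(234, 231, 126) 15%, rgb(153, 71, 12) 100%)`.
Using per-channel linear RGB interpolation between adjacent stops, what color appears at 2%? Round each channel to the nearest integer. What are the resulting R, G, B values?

(75, 152, 121)

2% lies between the 0% and 15% stops, so the local fraction is t = (2 − 0)/(15 − 0) = 2/15 ≈ 0.1333.
R = 50 + 0.1333 × (234 − 50) = 74.527 → 75
G = 140 + 0.1333 × (231 − 140) = 152.13 → 152
B = 120 + 0.1333 × (126 − 120) = 120.8 → 121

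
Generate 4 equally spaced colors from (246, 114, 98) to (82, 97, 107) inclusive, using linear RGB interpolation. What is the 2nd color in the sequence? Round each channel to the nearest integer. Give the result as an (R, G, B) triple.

With 4 swatches and endpoints inclusive, swatch 2 sits at t = (2 − 1)/(4 − 1) = 1/3 ≈ 0.3333.
R = 246 + 0.3333 × (82 − 246) = 191.339 → 191
G = 114 + 0.3333 × (97 − 114) = 108.334 → 108
B = 98 + 0.3333 × (107 − 98) = 101 → 101

(191, 108, 101)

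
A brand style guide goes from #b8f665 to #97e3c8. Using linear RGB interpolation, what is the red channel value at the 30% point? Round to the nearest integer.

R₁ = 184 (from #b8f665), R₂ = 151 (from #97e3c8).
R = 184 + 0.3 × (151 − 184) = 174.1 → 174

174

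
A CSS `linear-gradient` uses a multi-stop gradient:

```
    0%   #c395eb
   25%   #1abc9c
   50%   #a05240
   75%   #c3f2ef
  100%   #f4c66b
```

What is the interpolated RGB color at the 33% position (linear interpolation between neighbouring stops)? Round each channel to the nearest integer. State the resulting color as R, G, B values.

(69, 154, 127)

33% lies between the 25% and 50% stops, so the local fraction is t = (33 − 25)/(50 − 25) = 8/25 ≈ 0.32.
#1abc9c → (26, 188, 156); #a05240 → (160, 82, 64).
R = 26 + 0.32 × (160 − 26) = 68.88 → 69
G = 188 + 0.32 × (82 − 188) = 154.08 → 154
B = 156 + 0.32 × (64 − 156) = 126.56 → 127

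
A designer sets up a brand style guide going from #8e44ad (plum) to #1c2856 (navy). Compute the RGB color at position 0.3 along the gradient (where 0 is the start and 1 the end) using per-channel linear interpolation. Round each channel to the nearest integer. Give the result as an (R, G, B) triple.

(108, 60, 147)

#8e44ad → (142, 68, 173); #1c2856 → (28, 40, 86).
R = 142 + 0.3 × (28 − 142) = 142 + 0.3 × -114 = 107.8 → 108
G = 68 + 0.3 × (40 − 68) = 68 + 0.3 × -28 = 59.6 → 60
B = 173 + 0.3 × (86 − 173) = 173 + 0.3 × -87 = 146.9 → 147
So the blended color is (108, 60, 147), about #6c3c93.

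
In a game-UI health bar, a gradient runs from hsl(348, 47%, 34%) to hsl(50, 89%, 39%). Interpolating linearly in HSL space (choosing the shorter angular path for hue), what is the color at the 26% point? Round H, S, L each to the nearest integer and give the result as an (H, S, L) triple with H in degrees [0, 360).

Hue: 50 − 348 = -298°, but |-298| > 180 so the shorter arc goes the other way: Δh = -298 + 360 = 62°.
H = 348 + 0.26 × (62) = 364.12 → 364 → 364 mod 360 = 4°
S = 47 + 0.26 × (89 − 47) = 57.92 → 58%
L = 34 + 0.26 × (39 − 34) = 35.3 → 35%

(4, 58, 35)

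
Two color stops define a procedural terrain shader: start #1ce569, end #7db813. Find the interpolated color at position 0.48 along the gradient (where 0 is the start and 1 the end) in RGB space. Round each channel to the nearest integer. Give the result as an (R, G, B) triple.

#1ce569 → (28, 229, 105); #7db813 → (125, 184, 19).
R = 28 + 0.48 × (125 − 28) = 28 + 0.48 × 97 = 74.56 → 75
G = 229 + 0.48 × (184 − 229) = 229 + 0.48 × -45 = 207.4 → 207
B = 105 + 0.48 × (19 − 105) = 105 + 0.48 × -86 = 63.72 → 64

(75, 207, 64)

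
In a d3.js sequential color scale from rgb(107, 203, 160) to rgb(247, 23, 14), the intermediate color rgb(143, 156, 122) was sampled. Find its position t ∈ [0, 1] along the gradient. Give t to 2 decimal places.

Invert the lerp on the G channel (largest span, 180): t = (156 − 203) / (23 − 203) = -47/-180 = 0.26111.
Check on R: (143 − 107)/(247 − 107) = 0.2571 ✓

0.26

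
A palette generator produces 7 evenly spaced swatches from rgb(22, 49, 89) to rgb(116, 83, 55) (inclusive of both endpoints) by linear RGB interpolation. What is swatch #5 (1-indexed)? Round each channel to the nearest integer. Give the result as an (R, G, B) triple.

With 7 swatches and endpoints inclusive, swatch 5 sits at t = (5 − 1)/(7 − 1) = 4/6 ≈ 0.6667.
R = 22 + 0.6667 × (116 − 22) = 84.67 → 85
G = 49 + 0.6667 × (83 − 49) = 71.668 → 72
B = 89 + 0.6667 × (55 − 89) = 66.332 → 66

(85, 72, 66)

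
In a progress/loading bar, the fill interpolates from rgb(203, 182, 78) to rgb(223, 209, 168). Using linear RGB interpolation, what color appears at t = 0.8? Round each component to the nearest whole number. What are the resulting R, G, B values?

R = 203 + 0.8 × (223 − 203) = 203 + 0.8 × 20 = 219 → 219
G = 182 + 0.8 × (209 − 182) = 182 + 0.8 × 27 = 203.6 → 204
B = 78 + 0.8 × (168 − 78) = 78 + 0.8 × 90 = 150 → 150

(219, 204, 150)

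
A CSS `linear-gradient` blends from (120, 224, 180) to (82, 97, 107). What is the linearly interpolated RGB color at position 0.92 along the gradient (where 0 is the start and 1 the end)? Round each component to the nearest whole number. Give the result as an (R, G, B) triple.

(85, 107, 113)

R = 120 + 0.92 × (82 − 120) = 120 + 0.92 × -38 = 85.04 → 85
G = 224 + 0.92 × (97 − 224) = 224 + 0.92 × -127 = 107.16 → 107
B = 180 + 0.92 × (107 − 180) = 180 + 0.92 × -73 = 112.84 → 113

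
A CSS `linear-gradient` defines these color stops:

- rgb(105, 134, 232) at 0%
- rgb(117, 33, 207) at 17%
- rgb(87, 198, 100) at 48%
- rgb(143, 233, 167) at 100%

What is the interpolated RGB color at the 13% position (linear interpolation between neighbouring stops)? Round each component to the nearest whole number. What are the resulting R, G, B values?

(114, 57, 213)

13% lies between the 0% and 17% stops, so the local fraction is t = (13 − 0)/(17 − 0) = 13/17 ≈ 0.7647.
R = 105 + 0.7647 × (117 − 105) = 114.176 → 114
G = 134 + 0.7647 × (33 − 134) = 56.765 → 57
B = 232 + 0.7647 × (207 − 232) = 212.882 → 213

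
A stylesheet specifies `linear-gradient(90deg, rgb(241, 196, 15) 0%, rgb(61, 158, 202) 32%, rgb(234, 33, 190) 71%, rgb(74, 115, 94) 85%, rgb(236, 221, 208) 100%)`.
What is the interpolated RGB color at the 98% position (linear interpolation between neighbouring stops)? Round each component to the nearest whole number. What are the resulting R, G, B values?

98% lies between the 85% and 100% stops, so the local fraction is t = (98 − 85)/(100 − 85) = 13/15 ≈ 0.8667.
R = 74 + 0.8667 × (236 − 74) = 214.405 → 214
G = 115 + 0.8667 × (221 − 115) = 206.87 → 207
B = 94 + 0.8667 × (208 − 94) = 192.804 → 193

(214, 207, 193)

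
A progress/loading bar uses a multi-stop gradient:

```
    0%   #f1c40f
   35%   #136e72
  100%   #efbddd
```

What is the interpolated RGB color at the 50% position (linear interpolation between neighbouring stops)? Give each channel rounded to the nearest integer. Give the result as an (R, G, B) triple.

50% lies between the 35% and 100% stops, so the local fraction is t = (50 − 35)/(100 − 35) = 15/65 ≈ 0.2308.
#136e72 → (19, 110, 114); #efbddd → (239, 189, 221).
R = 19 + 0.2308 × (239 − 19) = 69.776 → 70
G = 110 + 0.2308 × (189 − 110) = 128.233 → 128
B = 114 + 0.2308 × (221 − 114) = 138.696 → 139

(70, 128, 139)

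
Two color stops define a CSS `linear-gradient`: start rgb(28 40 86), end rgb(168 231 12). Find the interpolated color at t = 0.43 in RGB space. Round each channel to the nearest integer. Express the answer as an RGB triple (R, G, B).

R = 28 + 0.43 × (168 − 28) = 28 + 0.43 × 140 = 88.2 → 88
G = 40 + 0.43 × (231 − 40) = 40 + 0.43 × 191 = 122.13 → 122
B = 86 + 0.43 × (12 − 86) = 86 + 0.43 × -74 = 54.18 → 54

(88, 122, 54)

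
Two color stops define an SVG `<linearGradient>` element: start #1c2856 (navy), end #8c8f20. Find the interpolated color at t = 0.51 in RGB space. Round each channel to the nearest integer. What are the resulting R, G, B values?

#1c2856 → (28, 40, 86); #8c8f20 → (140, 143, 32).
R = 28 + 0.51 × (140 − 28) = 28 + 0.51 × 112 = 85.12 → 85
G = 40 + 0.51 × (143 − 40) = 40 + 0.51 × 103 = 92.53 → 93
B = 86 + 0.51 × (32 − 86) = 86 + 0.51 × -54 = 58.46 → 58

(85, 93, 58)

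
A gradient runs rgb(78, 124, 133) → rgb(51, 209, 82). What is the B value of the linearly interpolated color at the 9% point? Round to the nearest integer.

128

B = 133 + 0.09 × (82 − 133) = 128.41 → 128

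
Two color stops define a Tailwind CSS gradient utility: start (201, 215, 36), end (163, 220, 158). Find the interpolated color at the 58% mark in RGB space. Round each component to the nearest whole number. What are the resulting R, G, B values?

(179, 218, 107)

58% corresponds to t = 0.58.
R = 201 + 0.58 × (163 − 201) = 201 + 0.58 × -38 = 178.96 → 179
G = 215 + 0.58 × (220 − 215) = 215 + 0.58 × 5 = 217.9 → 218
B = 36 + 0.58 × (158 − 36) = 36 + 0.58 × 122 = 106.76 → 107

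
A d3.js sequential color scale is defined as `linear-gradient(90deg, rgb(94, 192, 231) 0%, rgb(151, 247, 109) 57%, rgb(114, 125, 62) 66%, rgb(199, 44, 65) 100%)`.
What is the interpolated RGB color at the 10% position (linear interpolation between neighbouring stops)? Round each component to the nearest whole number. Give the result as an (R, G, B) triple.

(104, 202, 210)

10% lies between the 0% and 57% stops, so the local fraction is t = (10 − 0)/(57 − 0) = 10/57 ≈ 0.1754.
R = 94 + 0.1754 × (151 − 94) = 103.998 → 104
G = 192 + 0.1754 × (247 − 192) = 201.647 → 202
B = 231 + 0.1754 × (109 − 231) = 209.601 → 210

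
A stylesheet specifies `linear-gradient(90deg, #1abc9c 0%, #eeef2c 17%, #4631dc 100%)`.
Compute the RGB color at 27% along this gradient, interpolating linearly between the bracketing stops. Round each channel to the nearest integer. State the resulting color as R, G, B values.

(218, 216, 65)

27% lies between the 17% and 100% stops, so the local fraction is t = (27 − 17)/(100 − 17) = 10/83 ≈ 0.1205.
#eeef2c → (238, 239, 44); #4631dc → (70, 49, 220).
R = 238 + 0.1205 × (70 − 238) = 217.756 → 218
G = 239 + 0.1205 × (49 − 239) = 216.105 → 216
B = 44 + 0.1205 × (220 − 44) = 65.208 → 65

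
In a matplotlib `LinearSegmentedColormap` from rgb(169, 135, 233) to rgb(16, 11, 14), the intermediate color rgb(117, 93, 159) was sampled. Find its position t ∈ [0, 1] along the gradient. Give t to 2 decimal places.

0.34

Invert the lerp on the B channel (largest span, 219): t = (159 − 233) / (14 − 233) = -74/-219 = 0.3379.
Check on R: (117 − 169)/(16 − 169) = 0.3399 ✓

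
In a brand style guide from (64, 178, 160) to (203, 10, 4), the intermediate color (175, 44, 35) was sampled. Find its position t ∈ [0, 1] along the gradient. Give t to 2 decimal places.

Invert the lerp on the G channel (largest span, 168): t = (44 − 178) / (10 − 178) = -134/-168 = 0.79762.
Check on R: (175 − 64)/(203 − 64) = 0.7986 ✓

0.80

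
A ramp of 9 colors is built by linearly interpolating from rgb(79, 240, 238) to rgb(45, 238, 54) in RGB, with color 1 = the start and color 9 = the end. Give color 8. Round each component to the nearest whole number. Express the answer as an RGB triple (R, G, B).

(49, 238, 77)

With 9 swatches and endpoints inclusive, swatch 8 sits at t = (8 − 1)/(9 − 1) = 7/8 ≈ 0.875.
R = 79 + 0.875 × (45 − 79) = 49.25 → 49
G = 240 + 0.875 × (238 − 240) = 238.25 → 238
B = 238 + 0.875 × (54 − 238) = 77 → 77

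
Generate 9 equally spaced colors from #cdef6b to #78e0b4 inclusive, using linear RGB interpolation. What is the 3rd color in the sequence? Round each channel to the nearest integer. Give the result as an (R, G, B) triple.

(184, 235, 125)

With 9 swatches and endpoints inclusive, swatch 3 sits at t = (3 − 1)/(9 − 1) = 2/8 ≈ 0.25.
#cdef6b → (205, 239, 107); #78e0b4 → (120, 224, 180).
R = 205 + 0.25 × (120 − 205) = 183.75 → 184
G = 239 + 0.25 × (224 − 239) = 235.25 → 235
B = 107 + 0.25 × (180 − 107) = 125.25 → 125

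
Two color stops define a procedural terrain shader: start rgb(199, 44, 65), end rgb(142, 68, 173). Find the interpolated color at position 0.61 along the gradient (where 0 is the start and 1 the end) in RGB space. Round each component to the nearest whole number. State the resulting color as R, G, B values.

R = 199 + 0.61 × (142 − 199) = 199 + 0.61 × -57 = 164.23 → 164
G = 44 + 0.61 × (68 − 44) = 44 + 0.61 × 24 = 58.64 → 59
B = 65 + 0.61 × (173 − 65) = 65 + 0.61 × 108 = 130.88 → 131

(164, 59, 131)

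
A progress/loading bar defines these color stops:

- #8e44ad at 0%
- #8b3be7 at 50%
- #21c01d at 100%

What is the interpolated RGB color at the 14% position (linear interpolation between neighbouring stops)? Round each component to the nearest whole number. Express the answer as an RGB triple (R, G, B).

(141, 65, 189)

14% lies between the 0% and 50% stops, so the local fraction is t = (14 − 0)/(50 − 0) = 14/50 ≈ 0.28.
#8e44ad → (142, 68, 173); #8b3be7 → (139, 59, 231).
R = 142 + 0.28 × (139 − 142) = 141.16 → 141
G = 68 + 0.28 × (59 − 68) = 65.48 → 65
B = 173 + 0.28 × (231 − 173) = 189.24 → 189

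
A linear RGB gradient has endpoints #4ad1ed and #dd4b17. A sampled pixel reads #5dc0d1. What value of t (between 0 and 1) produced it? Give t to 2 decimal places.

0.13

Invert the lerp on the B channel (largest span, 214): t = (209 − 237) / (23 − 237) = -28/-214 = 0.13084.
Check on R: (93 − 74)/(221 − 74) = 0.1293 ✓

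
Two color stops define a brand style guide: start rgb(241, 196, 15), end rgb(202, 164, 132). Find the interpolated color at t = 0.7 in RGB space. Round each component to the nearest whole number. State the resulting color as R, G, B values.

(214, 174, 97)

R = 241 + 0.7 × (202 − 241) = 241 + 0.7 × -39 = 213.7 → 214
G = 196 + 0.7 × (164 − 196) = 196 + 0.7 × -32 = 173.6 → 174
B = 15 + 0.7 × (132 − 15) = 15 + 0.7 × 117 = 96.9 → 97
So the blended color is (214, 174, 97), about #d6ae61.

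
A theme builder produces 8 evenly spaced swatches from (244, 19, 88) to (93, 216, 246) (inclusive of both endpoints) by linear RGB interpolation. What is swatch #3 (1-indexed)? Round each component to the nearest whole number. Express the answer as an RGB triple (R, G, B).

(201, 75, 133)

With 8 swatches and endpoints inclusive, swatch 3 sits at t = (3 − 1)/(8 − 1) = 2/7 ≈ 0.2857.
R = 244 + 0.2857 × (93 − 244) = 200.859 → 201
G = 19 + 0.2857 × (216 − 19) = 75.283 → 75
B = 88 + 0.2857 × (246 − 88) = 133.141 → 133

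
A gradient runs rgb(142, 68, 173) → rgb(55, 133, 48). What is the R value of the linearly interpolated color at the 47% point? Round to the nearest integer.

R = 142 + 0.47 × (55 − 142) = 101.11 → 101

101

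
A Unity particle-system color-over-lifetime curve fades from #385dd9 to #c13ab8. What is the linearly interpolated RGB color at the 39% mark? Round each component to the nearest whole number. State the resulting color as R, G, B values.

#385dd9 → (56, 93, 217); #c13ab8 → (193, 58, 184).
39% corresponds to t = 0.39.
R = 56 + 0.39 × (193 − 56) = 56 + 0.39 × 137 = 109.43 → 109
G = 93 + 0.39 × (58 − 93) = 93 + 0.39 × -35 = 79.35 → 79
B = 217 + 0.39 × (184 − 217) = 217 + 0.39 × -33 = 204.13 → 204

(109, 79, 204)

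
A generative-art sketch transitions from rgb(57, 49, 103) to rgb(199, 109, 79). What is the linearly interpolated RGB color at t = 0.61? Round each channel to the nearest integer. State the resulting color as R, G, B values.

R = 57 + 0.61 × (199 − 57) = 57 + 0.61 × 142 = 143.62 → 144
G = 49 + 0.61 × (109 − 49) = 49 + 0.61 × 60 = 85.6 → 86
B = 103 + 0.61 × (79 − 103) = 103 + 0.61 × -24 = 88.36 → 88
So the blended color is (144, 86, 88), about #905658.

(144, 86, 88)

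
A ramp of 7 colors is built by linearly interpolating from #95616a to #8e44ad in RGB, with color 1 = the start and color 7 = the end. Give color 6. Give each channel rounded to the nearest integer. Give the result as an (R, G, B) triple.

With 7 swatches and endpoints inclusive, swatch 6 sits at t = (6 − 1)/(7 − 1) = 5/6 ≈ 0.8333.
#95616a → (149, 97, 106); #8e44ad → (142, 68, 173).
R = 149 + 0.8333 × (142 − 149) = 143.167 → 143
G = 97 + 0.8333 × (68 − 97) = 72.834 → 73
B = 106 + 0.8333 × (173 − 106) = 161.831 → 162

(143, 73, 162)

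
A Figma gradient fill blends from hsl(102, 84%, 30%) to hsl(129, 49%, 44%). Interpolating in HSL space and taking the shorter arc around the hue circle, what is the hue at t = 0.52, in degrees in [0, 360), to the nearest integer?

116

Hue arc: Δh = 129 − 102 = 27° (|Δh| ≤ 180, already the shorter path).
H = 102 + 0.52 × (27) = 116.04 → 116°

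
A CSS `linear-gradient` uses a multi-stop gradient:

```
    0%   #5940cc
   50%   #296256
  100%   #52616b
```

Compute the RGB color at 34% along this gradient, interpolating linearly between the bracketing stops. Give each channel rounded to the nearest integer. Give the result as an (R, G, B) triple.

(56, 87, 124)

34% lies between the 0% and 50% stops, so the local fraction is t = (34 − 0)/(50 − 0) = 34/50 ≈ 0.68.
#5940cc → (89, 64, 204); #296256 → (41, 98, 86).
R = 89 + 0.68 × (41 − 89) = 56.36 → 56
G = 64 + 0.68 × (98 − 64) = 87.12 → 87
B = 204 + 0.68 × (86 − 204) = 123.76 → 124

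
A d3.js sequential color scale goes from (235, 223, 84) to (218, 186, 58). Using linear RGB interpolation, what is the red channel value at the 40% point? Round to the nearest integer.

228

R = 235 + 0.4 × (218 − 235) = 228.2 → 228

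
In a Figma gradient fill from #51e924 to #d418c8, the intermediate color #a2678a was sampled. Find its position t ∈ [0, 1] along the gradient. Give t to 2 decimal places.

0.62

Invert the lerp on the G channel (largest span, 209): t = (103 − 233) / (24 − 233) = -130/-209 = 0.62201.
Check on R: (162 − 81)/(212 − 81) = 0.6183 ✓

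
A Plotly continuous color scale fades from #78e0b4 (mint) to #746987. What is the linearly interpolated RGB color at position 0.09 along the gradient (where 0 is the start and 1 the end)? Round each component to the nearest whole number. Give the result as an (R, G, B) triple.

#78e0b4 → (120, 224, 180); #746987 → (116, 105, 135).
R = 120 + 0.09 × (116 − 120) = 120 + 0.09 × -4 = 119.64 → 120
G = 224 + 0.09 × (105 − 224) = 224 + 0.09 × -119 = 213.29 → 213
B = 180 + 0.09 × (135 − 180) = 180 + 0.09 × -45 = 175.95 → 176

(120, 213, 176)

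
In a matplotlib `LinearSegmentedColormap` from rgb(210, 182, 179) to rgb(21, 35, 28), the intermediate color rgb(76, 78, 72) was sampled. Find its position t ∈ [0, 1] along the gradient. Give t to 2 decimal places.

Invert the lerp on the R channel (largest span, 189): t = (76 − 210) / (21 − 210) = -134/-189 = 0.70899.
Check on G: (78 − 182)/(35 − 182) = 0.7075 ✓

0.71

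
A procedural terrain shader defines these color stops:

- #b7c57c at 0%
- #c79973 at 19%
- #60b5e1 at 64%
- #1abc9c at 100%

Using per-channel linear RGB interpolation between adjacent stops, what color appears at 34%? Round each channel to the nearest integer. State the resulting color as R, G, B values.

(165, 162, 152)

34% lies between the 19% and 64% stops, so the local fraction is t = (34 − 19)/(64 − 19) = 15/45 ≈ 0.3333.
#c79973 → (199, 153, 115); #60b5e1 → (96, 181, 225).
R = 199 + 0.3333 × (96 − 199) = 164.67 → 165
G = 153 + 0.3333 × (181 − 153) = 162.332 → 162
B = 115 + 0.3333 × (225 − 115) = 151.663 → 152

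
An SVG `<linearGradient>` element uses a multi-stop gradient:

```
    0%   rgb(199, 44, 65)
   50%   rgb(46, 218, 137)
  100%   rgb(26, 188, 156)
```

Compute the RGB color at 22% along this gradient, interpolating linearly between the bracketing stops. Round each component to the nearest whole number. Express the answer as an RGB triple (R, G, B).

22% lies between the 0% and 50% stops, so the local fraction is t = (22 − 0)/(50 − 0) = 22/50 ≈ 0.44.
R = 199 + 0.44 × (46 − 199) = 131.68 → 132
G = 44 + 0.44 × (218 − 44) = 120.56 → 121
B = 65 + 0.44 × (137 − 65) = 96.68 → 97

(132, 121, 97)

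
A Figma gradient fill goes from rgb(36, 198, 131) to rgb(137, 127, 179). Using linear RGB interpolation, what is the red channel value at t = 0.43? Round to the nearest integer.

R = 36 + 0.43 × (137 − 36) = 79.43 → 79

79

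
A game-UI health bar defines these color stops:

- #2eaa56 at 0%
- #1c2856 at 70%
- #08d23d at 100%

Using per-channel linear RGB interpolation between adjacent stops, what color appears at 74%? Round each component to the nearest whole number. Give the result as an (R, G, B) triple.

74% lies between the 70% and 100% stops, so the local fraction is t = (74 − 70)/(100 − 70) = 4/30 ≈ 0.1333.
#1c2856 → (28, 40, 86); #08d23d → (8, 210, 61).
R = 28 + 0.1333 × (8 − 28) = 25.334 → 25
G = 40 + 0.1333 × (210 − 40) = 62.661 → 63
B = 86 + 0.1333 × (61 − 86) = 82.668 → 83

(25, 63, 83)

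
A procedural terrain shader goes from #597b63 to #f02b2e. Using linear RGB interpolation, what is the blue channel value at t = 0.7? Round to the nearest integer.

B₁ = 99 (from #597b63), B₂ = 46 (from #f02b2e).
B = 99 + 0.7 × (46 − 99) = 61.9 → 62

62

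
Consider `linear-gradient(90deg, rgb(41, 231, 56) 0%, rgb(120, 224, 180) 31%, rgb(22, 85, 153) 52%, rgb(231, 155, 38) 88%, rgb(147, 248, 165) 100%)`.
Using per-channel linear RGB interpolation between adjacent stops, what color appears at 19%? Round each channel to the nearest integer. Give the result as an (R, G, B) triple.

(89, 227, 132)

19% lies between the 0% and 31% stops, so the local fraction is t = (19 − 0)/(31 − 0) = 19/31 ≈ 0.6129.
R = 41 + 0.6129 × (120 − 41) = 89.419 → 89
G = 231 + 0.6129 × (224 − 231) = 226.71 → 227
B = 56 + 0.6129 × (180 − 56) = 132 → 132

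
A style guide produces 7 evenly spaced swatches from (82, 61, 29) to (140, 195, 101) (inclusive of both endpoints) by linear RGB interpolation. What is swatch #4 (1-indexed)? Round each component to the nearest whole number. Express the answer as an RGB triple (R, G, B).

(111, 128, 65)

With 7 swatches and endpoints inclusive, swatch 4 sits at t = (4 − 1)/(7 − 1) = 3/6 ≈ 0.5.
R = 82 + 0.5 × (140 − 82) = 111 → 111
G = 61 + 0.5 × (195 − 61) = 128 → 128
B = 29 + 0.5 × (101 − 29) = 65 → 65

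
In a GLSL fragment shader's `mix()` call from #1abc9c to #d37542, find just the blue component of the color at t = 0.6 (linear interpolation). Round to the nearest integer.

B₁ = 156 (from #1abc9c), B₂ = 66 (from #d37542).
B = 156 + 0.6 × (66 − 156) = 102 → 102

102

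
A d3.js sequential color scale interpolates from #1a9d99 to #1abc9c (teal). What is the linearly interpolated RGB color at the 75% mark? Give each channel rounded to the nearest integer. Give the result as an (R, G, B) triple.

(26, 180, 155)

#1a9d99 → (26, 157, 153); #1abc9c → (26, 188, 156).
75% corresponds to t = 0.75.
R = 26 + 0.75 × (26 − 26) = 26 + 0.75 × 0 = 26 → 26
G = 157 + 0.75 × (188 − 157) = 157 + 0.75 × 31 = 180.25 → 180
B = 153 + 0.75 × (156 − 153) = 153 + 0.75 × 3 = 155.25 → 155
So the blended color is (26, 180, 155), about #1ab49b.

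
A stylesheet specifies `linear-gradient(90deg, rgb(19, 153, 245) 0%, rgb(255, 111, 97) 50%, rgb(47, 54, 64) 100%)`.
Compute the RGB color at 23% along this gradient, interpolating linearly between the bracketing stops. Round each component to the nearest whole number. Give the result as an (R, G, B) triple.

(128, 134, 177)

23% lies between the 0% and 50% stops, so the local fraction is t = (23 − 0)/(50 − 0) = 23/50 ≈ 0.46.
R = 19 + 0.46 × (255 − 19) = 127.56 → 128
G = 153 + 0.46 × (111 − 153) = 133.68 → 134
B = 245 + 0.46 × (97 − 245) = 176.92 → 177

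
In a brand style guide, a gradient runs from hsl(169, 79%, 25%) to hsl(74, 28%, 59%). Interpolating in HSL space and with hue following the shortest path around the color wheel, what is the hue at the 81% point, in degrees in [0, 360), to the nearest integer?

Hue arc: Δh = 74 − 169 = -95° (|Δh| ≤ 180, already the shorter path).
H = 169 + 0.81 × (-95) = 92.05 → 92°

92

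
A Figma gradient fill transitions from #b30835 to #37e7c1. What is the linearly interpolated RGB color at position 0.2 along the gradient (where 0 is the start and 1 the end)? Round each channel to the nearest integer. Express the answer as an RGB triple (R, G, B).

(154, 53, 81)

#b30835 → (179, 8, 53); #37e7c1 → (55, 231, 193).
R = 179 + 0.2 × (55 − 179) = 179 + 0.2 × -124 = 154.2 → 154
G = 8 + 0.2 × (231 − 8) = 8 + 0.2 × 223 = 52.6 → 53
B = 53 + 0.2 × (193 − 53) = 53 + 0.2 × 140 = 81 → 81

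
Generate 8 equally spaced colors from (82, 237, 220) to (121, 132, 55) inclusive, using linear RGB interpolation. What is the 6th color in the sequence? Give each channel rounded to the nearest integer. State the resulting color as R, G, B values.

With 8 swatches and endpoints inclusive, swatch 6 sits at t = (6 − 1)/(8 − 1) = 5/7 ≈ 0.7143.
R = 82 + 0.7143 × (121 − 82) = 109.858 → 110
G = 237 + 0.7143 × (132 − 237) = 161.998 → 162
B = 220 + 0.7143 × (55 − 220) = 102.14 → 102

(110, 162, 102)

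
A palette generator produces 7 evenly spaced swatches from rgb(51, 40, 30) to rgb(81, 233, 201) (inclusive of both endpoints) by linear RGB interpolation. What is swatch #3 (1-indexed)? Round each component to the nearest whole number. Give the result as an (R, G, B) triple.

(61, 104, 87)

With 7 swatches and endpoints inclusive, swatch 3 sits at t = (3 − 1)/(7 − 1) = 2/6 ≈ 0.3333.
R = 51 + 0.3333 × (81 − 51) = 60.999 → 61
G = 40 + 0.3333 × (233 − 40) = 104.327 → 104
B = 30 + 0.3333 × (201 − 30) = 86.994 → 87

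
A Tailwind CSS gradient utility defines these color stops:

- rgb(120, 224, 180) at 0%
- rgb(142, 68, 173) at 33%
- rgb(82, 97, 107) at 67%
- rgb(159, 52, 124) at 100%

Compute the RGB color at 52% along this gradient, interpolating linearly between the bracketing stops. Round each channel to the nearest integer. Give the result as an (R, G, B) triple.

52% lies between the 33% and 67% stops, so the local fraction is t = (52 − 33)/(67 − 33) = 19/34 ≈ 0.5588.
R = 142 + 0.5588 × (82 − 142) = 108.472 → 108
G = 68 + 0.5588 × (97 − 68) = 84.205 → 84
B = 173 + 0.5588 × (107 − 173) = 136.119 → 136

(108, 84, 136)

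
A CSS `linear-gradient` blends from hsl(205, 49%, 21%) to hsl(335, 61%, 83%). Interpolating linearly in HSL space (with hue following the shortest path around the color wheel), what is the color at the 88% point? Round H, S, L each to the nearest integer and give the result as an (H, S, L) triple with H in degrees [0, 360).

Hue arc: Δh = 335 − 205 = 130° (|Δh| ≤ 180, already the shorter path).
H = 205 + 0.88 × (130) = 319.4 → 319°
S = 49 + 0.88 × (61 − 49) = 59.56 → 60%
L = 21 + 0.88 × (83 − 21) = 75.56 → 76%

(319, 60, 76)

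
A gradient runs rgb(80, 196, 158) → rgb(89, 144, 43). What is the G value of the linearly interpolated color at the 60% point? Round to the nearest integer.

165

G = 196 + 0.6 × (144 − 196) = 164.8 → 165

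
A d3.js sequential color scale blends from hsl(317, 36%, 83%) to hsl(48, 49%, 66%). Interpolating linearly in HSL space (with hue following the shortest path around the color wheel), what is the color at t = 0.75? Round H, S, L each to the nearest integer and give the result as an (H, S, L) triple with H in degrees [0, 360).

(25, 46, 70)

Hue: 48 − 317 = -269°, but |-269| > 180 so the shorter arc goes the other way: Δh = -269 + 360 = 91°.
H = 317 + 0.75 × (91) = 385.25 → 385 → 385 mod 360 = 25°
S = 36 + 0.75 × (49 − 36) = 45.75 → 46%
L = 83 + 0.75 × (66 − 83) = 70.25 → 70%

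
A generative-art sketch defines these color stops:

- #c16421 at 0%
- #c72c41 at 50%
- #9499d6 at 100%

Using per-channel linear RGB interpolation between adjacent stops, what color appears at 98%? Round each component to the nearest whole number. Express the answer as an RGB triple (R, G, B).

98% lies between the 50% and 100% stops, so the local fraction is t = (98 − 50)/(100 − 50) = 48/50 ≈ 0.96.
#c72c41 → (199, 44, 65); #9499d6 → (148, 153, 214).
R = 199 + 0.96 × (148 − 199) = 150.04 → 150
G = 44 + 0.96 × (153 − 44) = 148.64 → 149
B = 65 + 0.96 × (214 − 65) = 208.04 → 208

(150, 149, 208)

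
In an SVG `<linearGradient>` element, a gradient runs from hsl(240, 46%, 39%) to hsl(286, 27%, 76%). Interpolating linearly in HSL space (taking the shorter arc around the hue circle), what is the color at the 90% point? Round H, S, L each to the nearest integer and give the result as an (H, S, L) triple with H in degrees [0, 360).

(281, 29, 72)

Hue arc: Δh = 286 − 240 = 46° (|Δh| ≤ 180, already the shorter path).
H = 240 + 0.9 × (46) = 281.4 → 281°
S = 46 + 0.9 × (27 − 46) = 28.9 → 29%
L = 39 + 0.9 × (76 − 39) = 72.3 → 72%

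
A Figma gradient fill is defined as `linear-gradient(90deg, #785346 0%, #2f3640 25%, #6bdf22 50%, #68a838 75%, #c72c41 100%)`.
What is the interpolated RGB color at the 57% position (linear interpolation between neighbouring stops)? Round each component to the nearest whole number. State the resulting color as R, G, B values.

57% lies between the 50% and 75% stops, so the local fraction is t = (57 − 50)/(75 − 50) = 7/25 ≈ 0.28.
#6bdf22 → (107, 223, 34); #68a838 → (104, 168, 56).
R = 107 + 0.28 × (104 − 107) = 106.16 → 106
G = 223 + 0.28 × (168 − 223) = 207.6 → 208
B = 34 + 0.28 × (56 − 34) = 40.16 → 40

(106, 208, 40)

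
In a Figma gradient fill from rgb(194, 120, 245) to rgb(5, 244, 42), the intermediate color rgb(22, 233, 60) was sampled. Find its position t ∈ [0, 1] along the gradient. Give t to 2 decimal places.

0.91

Invert the lerp on the B channel (largest span, 203): t = (60 − 245) / (42 − 245) = -185/-203 = 0.91133.
Check on R: (22 − 194)/(5 − 194) = 0.9101 ✓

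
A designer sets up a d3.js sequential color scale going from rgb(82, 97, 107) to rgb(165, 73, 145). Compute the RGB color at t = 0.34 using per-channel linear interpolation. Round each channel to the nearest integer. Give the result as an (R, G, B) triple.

R = 82 + 0.34 × (165 − 82) = 82 + 0.34 × 83 = 110.22 → 110
G = 97 + 0.34 × (73 − 97) = 97 + 0.34 × -24 = 88.84 → 89
B = 107 + 0.34 × (145 − 107) = 107 + 0.34 × 38 = 119.92 → 120
So the blended color is (110, 89, 120), about #6e5978.

(110, 89, 120)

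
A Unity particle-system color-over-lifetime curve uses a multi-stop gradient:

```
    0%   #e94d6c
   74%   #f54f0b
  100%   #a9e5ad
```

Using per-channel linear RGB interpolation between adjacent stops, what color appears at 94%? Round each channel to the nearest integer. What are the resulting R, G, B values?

(187, 194, 136)

94% lies between the 74% and 100% stops, so the local fraction is t = (94 − 74)/(100 − 74) = 20/26 ≈ 0.7692.
#f54f0b → (245, 79, 11); #a9e5ad → (169, 229, 173).
R = 245 + 0.7692 × (169 − 245) = 186.541 → 187
G = 79 + 0.7692 × (229 − 79) = 194.38 → 194
B = 11 + 0.7692 × (173 − 11) = 135.61 → 136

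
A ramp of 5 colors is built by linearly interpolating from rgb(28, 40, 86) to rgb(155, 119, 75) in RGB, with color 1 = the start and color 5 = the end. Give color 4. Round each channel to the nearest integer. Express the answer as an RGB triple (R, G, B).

(123, 99, 78)

With 5 swatches and endpoints inclusive, swatch 4 sits at t = (4 − 1)/(5 − 1) = 3/4 ≈ 0.75.
R = 28 + 0.75 × (155 − 28) = 123.25 → 123
G = 40 + 0.75 × (119 − 40) = 99.25 → 99
B = 86 + 0.75 × (75 − 86) = 77.75 → 78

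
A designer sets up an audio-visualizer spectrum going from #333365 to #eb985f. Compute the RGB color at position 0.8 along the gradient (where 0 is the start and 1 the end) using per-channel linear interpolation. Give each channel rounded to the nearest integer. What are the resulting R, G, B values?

(198, 132, 96)

#333365 → (51, 51, 101); #eb985f → (235, 152, 95).
R = 51 + 0.8 × (235 − 51) = 51 + 0.8 × 184 = 198.2 → 198
G = 51 + 0.8 × (152 − 51) = 51 + 0.8 × 101 = 131.8 → 132
B = 101 + 0.8 × (95 − 101) = 101 + 0.8 × -6 = 96.2 → 96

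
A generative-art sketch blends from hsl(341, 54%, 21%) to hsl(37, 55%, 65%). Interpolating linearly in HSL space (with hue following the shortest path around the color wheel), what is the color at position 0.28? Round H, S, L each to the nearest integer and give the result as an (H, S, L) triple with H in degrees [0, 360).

Hue: 37 − 341 = -304°, but |-304| > 180 so the shorter arc goes the other way: Δh = -304 + 360 = 56°.
H = 341 + 0.28 × (56) = 356.68 → 357°
S = 54 + 0.28 × (55 − 54) = 54.28 → 54%
L = 21 + 0.28 × (65 − 21) = 33.32 → 33%

(357, 54, 33)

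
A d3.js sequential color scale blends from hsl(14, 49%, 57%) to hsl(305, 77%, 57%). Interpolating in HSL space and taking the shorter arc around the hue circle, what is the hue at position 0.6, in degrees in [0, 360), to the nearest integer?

Hue: 305 − 14 = 291°, but |291| > 180 so the shorter arc goes the other way: Δh = 291 − 360 = -69°.
H = 14 + 0.6 × (-69) = -27.4 → -27 → -27 mod 360 = 333°

333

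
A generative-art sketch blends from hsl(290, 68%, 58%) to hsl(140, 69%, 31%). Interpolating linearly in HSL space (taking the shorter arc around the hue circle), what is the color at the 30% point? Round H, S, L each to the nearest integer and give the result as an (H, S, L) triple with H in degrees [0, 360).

(245, 68, 50)

Hue arc: Δh = 140 − 290 = -150° (|Δh| ≤ 180, already the shorter path).
H = 290 + 0.3 × (-150) = 245 → 245°
S = 68 + 0.3 × (69 − 68) = 68.3 → 68%
L = 58 + 0.3 × (31 − 58) = 49.9 → 50%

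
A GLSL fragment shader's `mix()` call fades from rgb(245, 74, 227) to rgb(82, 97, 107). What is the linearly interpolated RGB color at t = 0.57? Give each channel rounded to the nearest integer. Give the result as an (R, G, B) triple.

(152, 87, 159)

R = 245 + 0.57 × (82 − 245) = 245 + 0.57 × -163 = 152.09 → 152
G = 74 + 0.57 × (97 − 74) = 74 + 0.57 × 23 = 87.11 → 87
B = 227 + 0.57 × (107 − 227) = 227 + 0.57 × -120 = 158.6 → 159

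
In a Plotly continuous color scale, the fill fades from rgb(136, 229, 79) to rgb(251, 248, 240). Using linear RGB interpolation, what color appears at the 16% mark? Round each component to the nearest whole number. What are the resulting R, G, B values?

(154, 232, 105)

16% corresponds to t = 0.16.
R = 136 + 0.16 × (251 − 136) = 136 + 0.16 × 115 = 154.4 → 154
G = 229 + 0.16 × (248 − 229) = 229 + 0.16 × 19 = 232.04 → 232
B = 79 + 0.16 × (240 − 79) = 79 + 0.16 × 161 = 104.76 → 105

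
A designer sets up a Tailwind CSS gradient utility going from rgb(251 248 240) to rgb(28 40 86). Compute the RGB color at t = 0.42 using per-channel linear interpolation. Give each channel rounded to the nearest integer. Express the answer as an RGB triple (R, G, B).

(157, 161, 175)

R = 251 + 0.42 × (28 − 251) = 251 + 0.42 × -223 = 157.34 → 157
G = 248 + 0.42 × (40 − 248) = 248 + 0.42 × -208 = 160.64 → 161
B = 240 + 0.42 × (86 − 240) = 240 + 0.42 × -154 = 175.32 → 175
So the blended color is (157, 161, 175), about #9da1af.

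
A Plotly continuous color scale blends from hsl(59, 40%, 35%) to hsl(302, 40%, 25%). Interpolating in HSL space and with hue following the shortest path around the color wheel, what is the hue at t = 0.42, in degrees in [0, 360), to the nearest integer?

10

Hue: 302 − 59 = 243°, but |243| > 180 so the shorter arc goes the other way: Δh = 243 − 360 = -117°.
H = 59 + 0.42 × (-117) = 9.86 → 10°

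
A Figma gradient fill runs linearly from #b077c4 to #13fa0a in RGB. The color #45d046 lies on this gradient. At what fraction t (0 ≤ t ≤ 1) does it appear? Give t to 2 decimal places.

0.68

Invert the lerp on the B channel (largest span, 186): t = (70 − 196) / (10 − 196) = -126/-186 = 0.67742.
Check on R: (69 − 176)/(19 − 176) = 0.6815 ✓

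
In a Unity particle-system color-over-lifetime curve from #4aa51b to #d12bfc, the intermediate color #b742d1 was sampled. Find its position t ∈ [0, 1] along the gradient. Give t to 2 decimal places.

0.81

Invert the lerp on the B channel (largest span, 225): t = (209 − 27) / (252 − 27) = 182/225 = 0.80889.
Check on R: (183 − 74)/(209 − 74) = 0.8074 ✓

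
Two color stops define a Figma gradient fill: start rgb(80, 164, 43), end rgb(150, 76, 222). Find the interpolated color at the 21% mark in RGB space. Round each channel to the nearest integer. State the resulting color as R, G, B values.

21% corresponds to t = 0.21.
R = 80 + 0.21 × (150 − 80) = 80 + 0.21 × 70 = 94.7 → 95
G = 164 + 0.21 × (76 − 164) = 164 + 0.21 × -88 = 145.52 → 146
B = 43 + 0.21 × (222 − 43) = 43 + 0.21 × 179 = 80.59 → 81
So the blended color is (95, 146, 81), about #5f9251.

(95, 146, 81)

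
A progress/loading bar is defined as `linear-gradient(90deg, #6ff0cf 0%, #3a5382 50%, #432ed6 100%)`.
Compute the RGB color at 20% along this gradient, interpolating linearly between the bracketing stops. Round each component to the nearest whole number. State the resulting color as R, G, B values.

(90, 177, 176)

20% lies between the 0% and 50% stops, so the local fraction is t = (20 − 0)/(50 − 0) = 20/50 ≈ 0.4.
#6ff0cf → (111, 240, 207); #3a5382 → (58, 83, 130).
R = 111 + 0.4 × (58 − 111) = 89.8 → 90
G = 240 + 0.4 × (83 − 240) = 177.2 → 177
B = 207 + 0.4 × (130 − 207) = 176.2 → 176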